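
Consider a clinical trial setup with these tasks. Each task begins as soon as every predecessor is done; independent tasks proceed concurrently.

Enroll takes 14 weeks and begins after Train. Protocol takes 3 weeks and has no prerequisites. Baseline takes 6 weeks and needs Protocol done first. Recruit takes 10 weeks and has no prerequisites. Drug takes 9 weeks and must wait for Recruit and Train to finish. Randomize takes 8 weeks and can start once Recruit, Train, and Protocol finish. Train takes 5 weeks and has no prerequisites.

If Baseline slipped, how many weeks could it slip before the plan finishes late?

10

The longest chain is Recruit→Drug = 10+9 = 19; overall finish 19 weeks.
Baseline finishes as early as 9 and must finish by 19.
Slack of Baseline = 13 − 3 = 10 weeks.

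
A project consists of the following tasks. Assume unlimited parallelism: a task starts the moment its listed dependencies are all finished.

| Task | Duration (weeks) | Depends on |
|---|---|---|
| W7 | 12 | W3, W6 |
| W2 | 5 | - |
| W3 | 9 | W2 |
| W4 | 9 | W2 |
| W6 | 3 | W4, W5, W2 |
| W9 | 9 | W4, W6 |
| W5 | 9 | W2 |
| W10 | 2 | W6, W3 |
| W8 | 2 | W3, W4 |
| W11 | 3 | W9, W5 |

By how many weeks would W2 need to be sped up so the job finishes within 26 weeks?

Current finish: 29 weeks; target: 26.
W2 is on every critical path, so each week cut from W2 cuts the finish by one (this holds down to a finish of 25).
Need 29 − 26 = 3 weeks off W2 → W2 becomes 2 weeks, finish becomes 26.

3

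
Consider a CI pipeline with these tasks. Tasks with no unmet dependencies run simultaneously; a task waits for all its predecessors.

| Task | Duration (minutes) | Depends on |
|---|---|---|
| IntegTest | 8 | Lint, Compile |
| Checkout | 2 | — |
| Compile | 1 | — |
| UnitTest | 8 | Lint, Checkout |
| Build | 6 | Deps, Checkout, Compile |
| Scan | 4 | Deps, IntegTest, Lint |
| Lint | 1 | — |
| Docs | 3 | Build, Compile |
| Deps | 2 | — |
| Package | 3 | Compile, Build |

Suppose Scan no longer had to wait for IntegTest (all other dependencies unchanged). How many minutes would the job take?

Original critical path: Compile→IntegTest→Scan = 1+8+4 = 13 ⇒ 13 minutes.
Without IntegTest→Scan, Scan's earliest start moves from 9 to 2.
After: Checkout→Build→Docs = 2+6+3 = 11 → 11 minutes.

11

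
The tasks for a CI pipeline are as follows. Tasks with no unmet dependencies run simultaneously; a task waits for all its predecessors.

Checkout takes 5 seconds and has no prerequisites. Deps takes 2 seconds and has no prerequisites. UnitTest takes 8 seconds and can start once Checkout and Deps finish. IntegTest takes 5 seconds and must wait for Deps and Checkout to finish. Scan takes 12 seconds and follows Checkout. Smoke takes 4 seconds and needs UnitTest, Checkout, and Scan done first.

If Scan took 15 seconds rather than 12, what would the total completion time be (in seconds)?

Baseline: Checkout→Scan→Smoke = 5+12+4 = 21 → 21 seconds.
Scan is on the critical path; changing it to 15 makes that path 24 seconds.
No other chain overtakes it, so the finish is 24 seconds.

24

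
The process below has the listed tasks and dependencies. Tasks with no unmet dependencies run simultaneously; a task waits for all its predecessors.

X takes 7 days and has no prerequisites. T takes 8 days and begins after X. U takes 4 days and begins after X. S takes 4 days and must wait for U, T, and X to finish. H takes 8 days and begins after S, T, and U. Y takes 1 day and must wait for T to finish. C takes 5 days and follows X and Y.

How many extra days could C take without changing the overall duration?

6

X→T→S→H = 7+8+4+8 = 27 sets the makespan at 27 days.
Longest path through C: 21 days (earliest finish 21, latest finish 27).
Slack of C = 22 − 16 = 6 days.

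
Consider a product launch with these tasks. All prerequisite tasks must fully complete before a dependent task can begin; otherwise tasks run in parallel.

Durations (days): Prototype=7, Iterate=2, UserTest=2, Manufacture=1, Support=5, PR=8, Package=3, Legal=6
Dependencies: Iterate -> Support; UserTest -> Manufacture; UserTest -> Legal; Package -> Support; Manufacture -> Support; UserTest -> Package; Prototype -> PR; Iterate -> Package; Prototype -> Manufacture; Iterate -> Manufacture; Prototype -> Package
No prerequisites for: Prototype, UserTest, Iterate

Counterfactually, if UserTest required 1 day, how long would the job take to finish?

As given, the longest chain is Prototype→Package→Support = 7+3+5 = 15, so the finish is 15 days.
UserTest is off the critical path — its longest chain is 10 days, giving 5 of slack.
That remains the longest chain; total 15 days.

15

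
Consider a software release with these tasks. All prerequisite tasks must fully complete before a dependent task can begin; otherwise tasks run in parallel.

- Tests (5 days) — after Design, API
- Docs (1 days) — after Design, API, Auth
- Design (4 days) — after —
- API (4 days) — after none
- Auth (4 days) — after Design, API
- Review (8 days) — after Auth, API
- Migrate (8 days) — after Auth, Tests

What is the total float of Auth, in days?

Critical path: Design→Tests→Migrate = 4+5+8 = 17, so the finish is 17 days.
The longest chain containing Auth totals 16 days.
Float = 17 − 16 = 1.

1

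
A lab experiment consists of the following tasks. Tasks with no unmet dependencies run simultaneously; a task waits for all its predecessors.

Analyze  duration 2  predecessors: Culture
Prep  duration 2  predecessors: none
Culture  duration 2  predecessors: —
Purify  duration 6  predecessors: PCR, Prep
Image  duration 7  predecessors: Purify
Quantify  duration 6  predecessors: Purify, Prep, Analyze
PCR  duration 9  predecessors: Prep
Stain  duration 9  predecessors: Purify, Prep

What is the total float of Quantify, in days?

3

Critical path: Prep→PCR→Purify→Stain = 2+9+6+9 = 26, so the finish is 26 days.
Quantify finishes as early as 23 and must finish by 26.
Slack of Quantify = 20 − 17 = 3 days.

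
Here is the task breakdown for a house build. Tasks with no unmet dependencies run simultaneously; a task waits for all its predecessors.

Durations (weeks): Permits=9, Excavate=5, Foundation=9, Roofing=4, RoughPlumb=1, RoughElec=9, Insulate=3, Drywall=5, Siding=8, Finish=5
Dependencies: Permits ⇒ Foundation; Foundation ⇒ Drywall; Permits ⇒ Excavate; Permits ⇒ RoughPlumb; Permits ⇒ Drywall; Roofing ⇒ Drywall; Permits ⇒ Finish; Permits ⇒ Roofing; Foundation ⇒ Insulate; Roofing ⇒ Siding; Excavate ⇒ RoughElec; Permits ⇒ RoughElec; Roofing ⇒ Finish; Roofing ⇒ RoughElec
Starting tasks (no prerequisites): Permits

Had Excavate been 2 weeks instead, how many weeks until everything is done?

23

Actual critical path: Permits→Excavate→RoughElec = 9+5+9 = 23 ⇒ 23 weeks.
Since Excavate is critical, the -3 change carries straight to that chain (now 20 weeks).
The binding chain switches to Permits→Foundation→Drywall = 9+9+5 = 23; finish 23 weeks.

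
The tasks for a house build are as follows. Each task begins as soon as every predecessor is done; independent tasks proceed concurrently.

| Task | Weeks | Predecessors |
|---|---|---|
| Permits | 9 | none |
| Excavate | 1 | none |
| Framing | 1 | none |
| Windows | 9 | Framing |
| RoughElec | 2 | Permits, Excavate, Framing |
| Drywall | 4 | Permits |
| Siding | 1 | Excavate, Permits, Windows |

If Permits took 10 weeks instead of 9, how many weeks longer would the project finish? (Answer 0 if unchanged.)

Actual critical path: Permits→Drywall = 9+4 = 13 ⇒ 13 weeks.
Permits is on the critical path; changing it to 10 makes that path 14 weeks.
The critical path is still Permits→Drywall; finish is now 14 weeks.
Change in finish: 14 − 13 = +1 weeks.

1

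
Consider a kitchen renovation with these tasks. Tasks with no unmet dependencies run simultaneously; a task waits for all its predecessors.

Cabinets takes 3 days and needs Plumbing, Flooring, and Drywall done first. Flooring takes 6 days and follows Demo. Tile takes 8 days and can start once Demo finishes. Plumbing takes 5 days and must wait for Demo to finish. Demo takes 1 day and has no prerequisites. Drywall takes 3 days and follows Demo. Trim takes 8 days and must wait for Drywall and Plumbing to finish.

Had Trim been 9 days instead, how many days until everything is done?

15

The binding path is Demo→Plumbing→Trim = 1+5+8 = 14; finish at 14 days.
Since Trim is critical, the +1 change carries straight to that chain (now 15 days).
No other chain overtakes it, so the finish is 15 days.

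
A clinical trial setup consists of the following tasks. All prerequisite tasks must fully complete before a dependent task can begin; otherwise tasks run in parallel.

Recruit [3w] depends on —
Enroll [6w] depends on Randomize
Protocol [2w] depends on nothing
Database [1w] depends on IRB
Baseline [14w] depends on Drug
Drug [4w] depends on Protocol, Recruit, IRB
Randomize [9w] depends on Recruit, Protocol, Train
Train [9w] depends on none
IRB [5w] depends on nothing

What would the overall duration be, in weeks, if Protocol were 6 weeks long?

Actual critical path: Train→Randomize→Enroll = 9+9+6 = 24 ⇒ 24 weeks.
The longest path through Protocol is only 20 weeks, so Protocol has float 4.
The binding chain switches to Protocol→Drug→Baseline = 6+4+14 = 24; finish 24 weeks.

24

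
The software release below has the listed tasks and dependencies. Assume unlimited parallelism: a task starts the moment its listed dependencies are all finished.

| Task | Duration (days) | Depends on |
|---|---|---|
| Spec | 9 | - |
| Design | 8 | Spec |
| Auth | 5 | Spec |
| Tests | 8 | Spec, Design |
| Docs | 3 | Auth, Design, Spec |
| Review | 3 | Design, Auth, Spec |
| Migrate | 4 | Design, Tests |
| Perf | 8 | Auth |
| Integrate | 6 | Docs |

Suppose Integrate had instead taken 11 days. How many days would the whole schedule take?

As given, the longest chain is Spec→Design→Tests→Migrate = 9+8+8+4 = 29, so the finish is 29 days.
Integrate is off the critical path — its longest chain is 26 days, giving 3 of slack.
New critical path: Spec→Design→Docs→Integrate = 9+8+3+11 = 31 ⇒ 31 days.

31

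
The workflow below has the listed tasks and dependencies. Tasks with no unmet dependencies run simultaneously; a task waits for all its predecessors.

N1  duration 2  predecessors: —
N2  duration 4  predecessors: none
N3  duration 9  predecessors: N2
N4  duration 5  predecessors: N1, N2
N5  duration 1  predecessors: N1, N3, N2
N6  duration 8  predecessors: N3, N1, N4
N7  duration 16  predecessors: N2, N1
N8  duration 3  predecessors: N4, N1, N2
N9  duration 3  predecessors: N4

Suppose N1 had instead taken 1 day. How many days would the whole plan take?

Critical path before the change: N2→N3→N6 = 4+9+8 = 21 giving 21 days.
N1 is off the critical path — its longest chain is 18 days, giving 3 of slack.
No other chain overtakes it, so the finish is 21 days.

21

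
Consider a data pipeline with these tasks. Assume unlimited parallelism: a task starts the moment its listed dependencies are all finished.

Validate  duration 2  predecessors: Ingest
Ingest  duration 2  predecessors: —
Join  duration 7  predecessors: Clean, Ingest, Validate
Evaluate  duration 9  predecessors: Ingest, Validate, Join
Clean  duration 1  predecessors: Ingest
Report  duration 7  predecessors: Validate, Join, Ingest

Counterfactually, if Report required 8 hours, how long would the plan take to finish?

20

As given, the longest chain is Ingest→Validate→Join→Evaluate = 2+2+7+9 = 20, so the finish is 20 hours.
The longest path through Report is only 18 hours, so Report has float 2.
The critical path is still Ingest→Validate→Join→Evaluate; finish is now 20 hours.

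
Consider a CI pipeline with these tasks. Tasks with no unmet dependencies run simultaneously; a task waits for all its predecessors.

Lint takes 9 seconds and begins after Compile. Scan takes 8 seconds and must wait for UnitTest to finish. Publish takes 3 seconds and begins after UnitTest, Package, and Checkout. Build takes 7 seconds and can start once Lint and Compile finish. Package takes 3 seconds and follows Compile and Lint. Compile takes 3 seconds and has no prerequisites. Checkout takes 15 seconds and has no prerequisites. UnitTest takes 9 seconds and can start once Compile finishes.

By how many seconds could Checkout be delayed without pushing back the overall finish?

2

The longest chain is Compile→UnitTest→Scan = 3+9+8 = 20; overall finish 20 seconds.
Longest path through Checkout: 18 seconds (earliest finish 15, latest finish 17).
Float = 20 − 18 = 2.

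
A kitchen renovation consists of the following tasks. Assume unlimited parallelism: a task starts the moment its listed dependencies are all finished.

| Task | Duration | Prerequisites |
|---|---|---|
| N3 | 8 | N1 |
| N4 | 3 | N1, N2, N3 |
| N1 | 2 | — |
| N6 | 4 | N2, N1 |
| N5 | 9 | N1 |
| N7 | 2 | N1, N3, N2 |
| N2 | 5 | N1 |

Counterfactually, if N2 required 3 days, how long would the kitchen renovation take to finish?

As given, the longest chain is N1→N3→N4 = 2+8+3 = 13, so the finish is 13 days.
N2 is off the critical path — its longest chain is 11 days, giving 2 of slack.
No other chain overtakes it, so the finish is 13 days.

13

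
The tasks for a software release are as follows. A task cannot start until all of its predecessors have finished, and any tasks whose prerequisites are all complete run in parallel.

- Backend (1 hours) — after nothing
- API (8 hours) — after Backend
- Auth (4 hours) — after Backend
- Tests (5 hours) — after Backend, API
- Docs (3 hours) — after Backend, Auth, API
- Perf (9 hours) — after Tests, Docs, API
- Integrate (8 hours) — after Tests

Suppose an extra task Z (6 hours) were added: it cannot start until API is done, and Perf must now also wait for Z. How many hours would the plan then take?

Originally the plan takes 23 hours.
With Z inserted, Perf now waits for max(Tests, Docs, API, Z).
New critical path: Backend→API→Z→Perf = 1+8+6+9 = 24 ⇒ 24 hours.

24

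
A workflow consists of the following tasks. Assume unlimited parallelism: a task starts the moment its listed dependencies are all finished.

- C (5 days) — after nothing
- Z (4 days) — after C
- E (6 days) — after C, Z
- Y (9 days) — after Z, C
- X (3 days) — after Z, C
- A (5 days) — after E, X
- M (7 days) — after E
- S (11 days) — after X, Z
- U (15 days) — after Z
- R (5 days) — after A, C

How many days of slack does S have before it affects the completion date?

Critical path: C→Z→E→A→R = 5+4+6+5+5 = 25, so the finish is 25 days.
S finishes as early as 23 and must finish by 25.
So S can slip 25 − 23 = 2 days.

2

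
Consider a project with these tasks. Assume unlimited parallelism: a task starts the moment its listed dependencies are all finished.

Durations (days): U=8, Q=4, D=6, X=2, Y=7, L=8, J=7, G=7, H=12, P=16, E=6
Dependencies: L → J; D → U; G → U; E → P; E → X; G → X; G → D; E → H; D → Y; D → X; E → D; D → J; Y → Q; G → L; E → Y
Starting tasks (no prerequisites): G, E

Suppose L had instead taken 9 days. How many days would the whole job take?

24

Baseline: G→D→Y→Q = 7+6+7+4 = 24 → 24 days.
L has 2 days of float (longest path through it is 22).
No other chain overtakes it, so the finish is 24 days.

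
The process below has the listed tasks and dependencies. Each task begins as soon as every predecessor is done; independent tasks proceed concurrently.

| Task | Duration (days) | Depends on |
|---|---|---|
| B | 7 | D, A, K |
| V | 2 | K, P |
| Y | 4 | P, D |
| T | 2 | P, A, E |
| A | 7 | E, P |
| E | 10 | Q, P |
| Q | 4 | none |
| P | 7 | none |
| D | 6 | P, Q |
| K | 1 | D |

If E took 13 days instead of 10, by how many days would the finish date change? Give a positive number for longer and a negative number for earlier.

The binding path is P→E→A→B = 7+10+7+7 = 31; finish at 31 days.
Since E is critical, the +3 change carries straight to that chain (now 34 days).
No other chain overtakes it, so the finish is 34 days.
Change in finish: 34 − 31 = +3 days.

3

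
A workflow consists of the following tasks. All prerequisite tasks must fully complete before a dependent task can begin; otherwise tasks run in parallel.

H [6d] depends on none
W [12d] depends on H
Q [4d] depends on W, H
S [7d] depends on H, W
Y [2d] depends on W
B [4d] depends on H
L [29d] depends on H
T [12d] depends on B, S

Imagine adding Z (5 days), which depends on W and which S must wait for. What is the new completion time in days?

42

Originally the job takes 37 days.
With Z inserted, S now waits for max(H, W, Z).
New critical path: H→W→Z→S→T = 6+12+5+7+12 = 42 ⇒ 42 days.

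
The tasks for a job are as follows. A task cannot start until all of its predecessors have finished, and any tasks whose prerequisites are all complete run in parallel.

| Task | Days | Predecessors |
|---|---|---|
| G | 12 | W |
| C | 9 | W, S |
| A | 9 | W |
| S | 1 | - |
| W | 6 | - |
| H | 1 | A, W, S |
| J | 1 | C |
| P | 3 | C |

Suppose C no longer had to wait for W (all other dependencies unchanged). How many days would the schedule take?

With the dependency in place, W→C→P = 6+9+3 = 18 sets the finish at 18 days.
Without W→C, C's earliest start moves from 6 to 1.
The longest chain is now W→G = 6+12 = 18, so the schedule takes 18 days.

18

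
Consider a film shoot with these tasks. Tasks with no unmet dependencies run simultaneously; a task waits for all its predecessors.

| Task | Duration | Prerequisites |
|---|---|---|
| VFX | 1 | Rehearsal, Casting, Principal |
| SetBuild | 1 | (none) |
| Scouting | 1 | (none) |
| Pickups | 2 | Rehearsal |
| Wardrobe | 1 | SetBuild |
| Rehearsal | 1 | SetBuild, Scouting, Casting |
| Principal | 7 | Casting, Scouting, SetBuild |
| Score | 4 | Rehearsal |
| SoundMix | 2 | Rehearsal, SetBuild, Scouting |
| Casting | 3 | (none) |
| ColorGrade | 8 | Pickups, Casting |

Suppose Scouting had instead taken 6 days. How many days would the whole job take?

As given, the longest chain is Casting→Rehearsal→Pickups→ColorGrade = 3+1+2+8 = 14, so the finish is 14 days.
The longest path through Scouting is only 12 days, so Scouting has float 2.
New critical path: Scouting→Rehearsal→Pickups→ColorGrade = 6+1+2+8 = 17 ⇒ 17 days.

17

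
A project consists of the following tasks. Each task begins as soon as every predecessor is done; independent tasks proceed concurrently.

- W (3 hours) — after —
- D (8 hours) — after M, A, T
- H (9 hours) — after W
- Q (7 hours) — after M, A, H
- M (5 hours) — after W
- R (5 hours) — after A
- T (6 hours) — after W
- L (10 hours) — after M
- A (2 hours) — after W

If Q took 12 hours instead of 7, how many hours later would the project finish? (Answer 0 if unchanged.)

As given, the longest chain is W→H→Q = 3+9+7 = 19, so the finish is 19 hours.
Q lies on that path, so at 12 hours the path becomes 24 hours.
No other chain overtakes it, so the finish is 24 hours.
Change in finish: 24 − 19 = +5 hours.

5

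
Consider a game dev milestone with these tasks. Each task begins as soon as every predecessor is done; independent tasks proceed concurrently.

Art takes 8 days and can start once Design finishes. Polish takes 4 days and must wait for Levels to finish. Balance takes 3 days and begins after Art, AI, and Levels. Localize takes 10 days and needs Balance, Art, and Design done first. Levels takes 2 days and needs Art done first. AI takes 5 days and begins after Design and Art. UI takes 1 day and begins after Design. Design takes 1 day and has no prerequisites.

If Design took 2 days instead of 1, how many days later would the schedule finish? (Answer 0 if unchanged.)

Critical path before the change: Design→Art→AI→Balance→Localize = 1+8+5+3+10 = 27 giving 27 days.
Design is on the critical path; changing it to 2 makes that path 28 days.
No other chain overtakes it, so the finish is 28 days.
Change in finish: 28 − 27 = +1 days.

1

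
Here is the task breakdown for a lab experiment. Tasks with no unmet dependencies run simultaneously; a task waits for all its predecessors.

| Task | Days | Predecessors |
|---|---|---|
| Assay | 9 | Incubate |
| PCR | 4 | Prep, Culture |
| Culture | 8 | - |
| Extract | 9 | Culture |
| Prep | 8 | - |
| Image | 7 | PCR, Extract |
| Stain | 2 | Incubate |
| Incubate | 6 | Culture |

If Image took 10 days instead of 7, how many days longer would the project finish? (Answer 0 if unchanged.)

3

Critical path before the change: Culture→Extract→Image = 8+9+7 = 24 giving 24 days.
Since Image is critical, the +3 change carries straight to that chain (now 27 days).
That remains the longest chain; total 27 days.
Change in finish: 27 − 24 = +3 days.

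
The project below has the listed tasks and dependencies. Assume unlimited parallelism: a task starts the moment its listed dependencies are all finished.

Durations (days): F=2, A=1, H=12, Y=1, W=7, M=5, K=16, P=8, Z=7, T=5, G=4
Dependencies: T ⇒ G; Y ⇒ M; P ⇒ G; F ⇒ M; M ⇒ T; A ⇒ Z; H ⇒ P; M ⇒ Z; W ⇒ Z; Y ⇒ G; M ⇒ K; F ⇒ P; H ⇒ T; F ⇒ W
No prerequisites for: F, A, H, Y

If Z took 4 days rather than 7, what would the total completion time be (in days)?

Baseline: H→P→G = 12+8+4 = 24 → 24 days.
The longest path through Z is only 16 days, so Z has float 8.
No other chain overtakes it, so the finish is 24 days.

24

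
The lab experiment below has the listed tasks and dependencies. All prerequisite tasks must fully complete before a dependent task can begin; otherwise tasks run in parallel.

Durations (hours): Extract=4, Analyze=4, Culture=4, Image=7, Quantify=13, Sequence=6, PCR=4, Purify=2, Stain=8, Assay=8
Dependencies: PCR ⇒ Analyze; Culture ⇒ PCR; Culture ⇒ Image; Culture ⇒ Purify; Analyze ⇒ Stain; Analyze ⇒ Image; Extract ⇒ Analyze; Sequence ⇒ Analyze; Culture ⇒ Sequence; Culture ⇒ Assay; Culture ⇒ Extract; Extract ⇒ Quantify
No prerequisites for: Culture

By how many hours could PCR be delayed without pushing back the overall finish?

The longest chain is Culture→Sequence→Analyze→Stain = 4+6+4+8 = 22; overall finish 22 hours.
Longest path through PCR: 20 hours (earliest finish 8, latest finish 10).
Float = 22 − 20 = 2.

2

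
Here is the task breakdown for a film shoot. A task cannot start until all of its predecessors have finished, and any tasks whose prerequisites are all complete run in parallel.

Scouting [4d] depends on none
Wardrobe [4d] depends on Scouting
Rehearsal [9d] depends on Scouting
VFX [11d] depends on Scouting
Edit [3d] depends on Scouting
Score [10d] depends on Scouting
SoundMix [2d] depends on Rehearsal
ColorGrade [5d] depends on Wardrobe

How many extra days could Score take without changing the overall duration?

1

Critical path: Scouting→Rehearsal→SoundMix = 4+9+2 = 15, so the finish is 15 days.
The longest chain containing Score totals 14 days.
Float = 15 − 14 = 1.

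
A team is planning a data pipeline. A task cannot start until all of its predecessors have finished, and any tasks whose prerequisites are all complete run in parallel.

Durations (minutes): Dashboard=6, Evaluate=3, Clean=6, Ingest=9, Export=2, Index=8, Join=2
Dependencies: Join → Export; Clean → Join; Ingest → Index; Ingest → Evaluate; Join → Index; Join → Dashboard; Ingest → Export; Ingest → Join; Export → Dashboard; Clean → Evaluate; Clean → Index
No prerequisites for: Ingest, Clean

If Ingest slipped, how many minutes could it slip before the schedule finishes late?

The longest chain is Ingest→Join→Export→Dashboard = 9+2+2+6 = 19; overall finish 19 minutes.
The longest chain containing Ingest totals 19 minutes.
Slack of Ingest = 0 − 0 = 0 minutes.

0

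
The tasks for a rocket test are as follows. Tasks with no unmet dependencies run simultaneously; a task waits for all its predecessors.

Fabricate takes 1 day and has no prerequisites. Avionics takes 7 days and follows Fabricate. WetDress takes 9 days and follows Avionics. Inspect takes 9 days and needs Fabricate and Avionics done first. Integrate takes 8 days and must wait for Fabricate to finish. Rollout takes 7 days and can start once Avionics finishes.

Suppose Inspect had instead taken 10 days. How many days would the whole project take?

18

Actual critical path: Fabricate→Avionics→Inspect = 1+7+9 = 17 ⇒ 17 days.
Inspect lies on that path, so at 10 days the path becomes 18 days.
That remains the longest chain; total 18 days.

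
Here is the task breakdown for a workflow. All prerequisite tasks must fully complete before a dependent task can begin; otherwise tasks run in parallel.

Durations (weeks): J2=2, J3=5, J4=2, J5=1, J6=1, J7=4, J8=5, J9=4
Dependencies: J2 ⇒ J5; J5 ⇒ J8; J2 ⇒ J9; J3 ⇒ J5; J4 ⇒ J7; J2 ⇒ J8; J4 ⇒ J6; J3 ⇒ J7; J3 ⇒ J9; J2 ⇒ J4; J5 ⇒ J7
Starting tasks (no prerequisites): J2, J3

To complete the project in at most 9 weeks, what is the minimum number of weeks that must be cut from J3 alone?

2

Current finish: 11 weeks; target: 9.
J3 is on every critical path, so each week cut from J3 cuts the finish by one (this holds down to a finish of 8).
Need 11 − 9 = 2 weeks off J3 → J3 becomes 3 weeks, finish becomes 9.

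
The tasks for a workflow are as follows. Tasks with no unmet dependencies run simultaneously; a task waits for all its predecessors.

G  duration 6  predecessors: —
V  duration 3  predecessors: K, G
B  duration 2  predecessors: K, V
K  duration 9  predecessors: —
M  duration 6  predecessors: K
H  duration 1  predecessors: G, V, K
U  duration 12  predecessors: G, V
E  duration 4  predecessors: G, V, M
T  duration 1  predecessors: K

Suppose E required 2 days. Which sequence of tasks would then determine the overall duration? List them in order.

Critical path before the change: K→V→U = 9+3+12 = 24 giving 24 days.
E has 5 days of float (longest path through it is 19).
That remains the longest chain; total 24 days.

K, V, U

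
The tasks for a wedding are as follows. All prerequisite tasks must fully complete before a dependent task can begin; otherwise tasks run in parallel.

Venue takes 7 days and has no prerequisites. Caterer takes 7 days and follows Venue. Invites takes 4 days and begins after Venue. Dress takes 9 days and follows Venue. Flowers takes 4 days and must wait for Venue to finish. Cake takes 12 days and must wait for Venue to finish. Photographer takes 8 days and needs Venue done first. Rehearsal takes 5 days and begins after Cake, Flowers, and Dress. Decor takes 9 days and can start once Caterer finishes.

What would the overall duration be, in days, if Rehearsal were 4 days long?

As given, the longest chain is Venue→Cake→Rehearsal = 7+12+5 = 24, so the finish is 24 days.
Since Rehearsal is critical, the -1 change carries straight to that chain (now 23 days).
New critical path: Venue→Caterer→Decor = 7+7+9 = 23 ⇒ 23 days.

23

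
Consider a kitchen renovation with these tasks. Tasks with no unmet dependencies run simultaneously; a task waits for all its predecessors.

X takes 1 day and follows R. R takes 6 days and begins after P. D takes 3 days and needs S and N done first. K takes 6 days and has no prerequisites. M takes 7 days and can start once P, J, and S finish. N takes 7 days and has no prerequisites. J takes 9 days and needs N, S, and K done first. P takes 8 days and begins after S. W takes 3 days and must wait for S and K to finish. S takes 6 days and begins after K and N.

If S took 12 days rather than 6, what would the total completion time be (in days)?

Actual critical path: N→S→J→M = 7+6+9+7 = 29 ⇒ 29 days.
S lies on that path, so at 12 days the path becomes 35 days.
The critical path is still N→S→J→M; finish is now 35 days.

35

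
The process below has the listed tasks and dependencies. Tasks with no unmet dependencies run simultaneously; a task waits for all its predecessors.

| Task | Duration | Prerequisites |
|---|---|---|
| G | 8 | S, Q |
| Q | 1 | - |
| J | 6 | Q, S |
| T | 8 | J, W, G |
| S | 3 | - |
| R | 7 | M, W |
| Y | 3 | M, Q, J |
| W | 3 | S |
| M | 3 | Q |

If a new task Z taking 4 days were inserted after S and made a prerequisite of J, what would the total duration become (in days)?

Originally the plan takes 19 days.
With Z inserted, J now waits for max(Q, S, Z).
New critical path: S→Z→J→T = 3+4+6+8 = 21 ⇒ 21 days.

21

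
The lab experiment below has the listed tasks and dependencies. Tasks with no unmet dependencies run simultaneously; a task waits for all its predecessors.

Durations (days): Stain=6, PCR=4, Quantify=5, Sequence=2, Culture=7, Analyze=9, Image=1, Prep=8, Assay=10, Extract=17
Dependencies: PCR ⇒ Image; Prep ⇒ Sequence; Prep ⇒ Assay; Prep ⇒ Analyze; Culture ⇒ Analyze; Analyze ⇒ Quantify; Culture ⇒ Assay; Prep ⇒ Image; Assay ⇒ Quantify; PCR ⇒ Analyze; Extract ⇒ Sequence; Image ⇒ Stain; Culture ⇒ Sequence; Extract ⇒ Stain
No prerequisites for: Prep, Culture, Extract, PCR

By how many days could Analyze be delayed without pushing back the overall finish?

The longest chain is Prep→Assay→Quantify = 8+10+5 = 23; overall finish 23 days.
Longest path through Analyze: 22 days (earliest finish 17, latest finish 18).
Float = 23 − 22 = 1.

1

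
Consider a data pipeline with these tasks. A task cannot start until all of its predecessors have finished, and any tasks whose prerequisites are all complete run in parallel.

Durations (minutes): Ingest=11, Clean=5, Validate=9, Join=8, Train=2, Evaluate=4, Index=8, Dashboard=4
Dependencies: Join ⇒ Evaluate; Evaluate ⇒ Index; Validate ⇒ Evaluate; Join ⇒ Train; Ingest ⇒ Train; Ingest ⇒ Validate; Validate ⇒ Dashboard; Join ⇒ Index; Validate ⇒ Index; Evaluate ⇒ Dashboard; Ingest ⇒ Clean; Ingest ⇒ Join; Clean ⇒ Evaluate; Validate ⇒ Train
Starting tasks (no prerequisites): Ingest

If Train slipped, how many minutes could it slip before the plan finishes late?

The longest chain is Ingest→Validate→Evaluate→Index = 11+9+4+8 = 32; overall finish 32 minutes.
The longest chain containing Train totals 22 minutes.
Slack of Train = 30 − 20 = 10 minutes.

10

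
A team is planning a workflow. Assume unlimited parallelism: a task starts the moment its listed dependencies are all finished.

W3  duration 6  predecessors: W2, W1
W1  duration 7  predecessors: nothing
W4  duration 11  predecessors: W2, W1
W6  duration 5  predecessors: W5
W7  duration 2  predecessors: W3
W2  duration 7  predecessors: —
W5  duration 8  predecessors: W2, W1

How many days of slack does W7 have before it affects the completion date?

5

W1→W5→W6 = 7+8+5 = 20 sets the makespan at 20 days.
W7 finishes as early as 15 and must finish by 20.
Float = 20 − 15 = 5.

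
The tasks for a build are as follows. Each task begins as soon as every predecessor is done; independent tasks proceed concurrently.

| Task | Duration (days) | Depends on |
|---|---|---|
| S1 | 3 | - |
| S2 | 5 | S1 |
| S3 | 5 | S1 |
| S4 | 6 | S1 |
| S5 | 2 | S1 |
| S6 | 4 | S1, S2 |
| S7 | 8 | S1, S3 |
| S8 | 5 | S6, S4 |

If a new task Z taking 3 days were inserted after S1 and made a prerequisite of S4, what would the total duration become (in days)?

17

Originally the build takes 17 days.
With Z inserted, S4 now waits for max(S1, Z).
New critical path: S1→Z→S4→S8 = 3+3+6+5 = 17 ⇒ 17 days.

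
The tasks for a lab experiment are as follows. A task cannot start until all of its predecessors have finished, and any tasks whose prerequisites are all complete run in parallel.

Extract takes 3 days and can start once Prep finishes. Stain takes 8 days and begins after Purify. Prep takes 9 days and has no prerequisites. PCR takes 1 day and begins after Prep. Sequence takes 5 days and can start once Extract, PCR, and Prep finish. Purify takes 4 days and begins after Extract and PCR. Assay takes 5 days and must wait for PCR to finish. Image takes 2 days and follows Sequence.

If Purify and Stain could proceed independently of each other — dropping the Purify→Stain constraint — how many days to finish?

19

Before: longest chain Prep→Extract→Purify→Stain = 9+3+4+8 = 24, finish 24.
Without Purify→Stain, Stain's earliest start moves from 16 to 0.
New critical path: Prep→Extract→Sequence→Image = 9+3+5+2 = 19 ⇒ 19 days.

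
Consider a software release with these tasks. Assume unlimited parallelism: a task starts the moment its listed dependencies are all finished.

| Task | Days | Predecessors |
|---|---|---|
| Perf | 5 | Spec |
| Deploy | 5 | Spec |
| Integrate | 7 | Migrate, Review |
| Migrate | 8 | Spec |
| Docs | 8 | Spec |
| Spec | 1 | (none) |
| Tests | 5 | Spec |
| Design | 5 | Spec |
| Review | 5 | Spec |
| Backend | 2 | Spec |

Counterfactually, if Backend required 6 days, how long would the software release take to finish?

16

The binding path is Spec→Migrate→Integrate = 1+8+7 = 16; finish at 16 days.
Backend is off the critical path — its longest chain is 3 days, giving 13 of slack.
No other chain overtakes it, so the finish is 16 days.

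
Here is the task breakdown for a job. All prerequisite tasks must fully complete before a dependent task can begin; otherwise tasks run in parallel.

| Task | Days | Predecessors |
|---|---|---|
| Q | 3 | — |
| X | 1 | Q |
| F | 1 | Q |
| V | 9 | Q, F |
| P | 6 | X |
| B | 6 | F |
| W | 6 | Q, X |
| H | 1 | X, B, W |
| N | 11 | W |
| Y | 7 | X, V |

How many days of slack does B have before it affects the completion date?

10

Q→X→W→N = 3+1+6+11 = 21 sets the makespan at 21 days.
The longest chain containing B totals 11 days.
Slack of B = 14 − 4 = 10 days.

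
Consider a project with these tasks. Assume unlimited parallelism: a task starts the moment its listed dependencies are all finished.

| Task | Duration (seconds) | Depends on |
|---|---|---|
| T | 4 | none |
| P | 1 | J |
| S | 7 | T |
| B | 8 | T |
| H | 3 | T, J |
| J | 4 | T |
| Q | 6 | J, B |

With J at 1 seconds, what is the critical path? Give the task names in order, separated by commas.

T, B, Q

Actual critical path: T→B→Q = 4+8+6 = 18 ⇒ 18 seconds.
The longest path through J is only 14 seconds, so J has float 4.
The critical path is still T→B→Q; finish is now 18 seconds.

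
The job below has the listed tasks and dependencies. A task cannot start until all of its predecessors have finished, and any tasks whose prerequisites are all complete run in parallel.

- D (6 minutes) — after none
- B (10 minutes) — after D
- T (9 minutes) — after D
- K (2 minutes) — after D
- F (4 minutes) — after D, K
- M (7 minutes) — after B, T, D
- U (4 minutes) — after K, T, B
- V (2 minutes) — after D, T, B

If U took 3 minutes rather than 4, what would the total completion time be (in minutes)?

Baseline: D→B→M = 6+10+7 = 23 → 23 minutes.
The longest path through U is only 20 minutes, so U has float 3.
No other chain overtakes it, so the finish is 23 minutes.

23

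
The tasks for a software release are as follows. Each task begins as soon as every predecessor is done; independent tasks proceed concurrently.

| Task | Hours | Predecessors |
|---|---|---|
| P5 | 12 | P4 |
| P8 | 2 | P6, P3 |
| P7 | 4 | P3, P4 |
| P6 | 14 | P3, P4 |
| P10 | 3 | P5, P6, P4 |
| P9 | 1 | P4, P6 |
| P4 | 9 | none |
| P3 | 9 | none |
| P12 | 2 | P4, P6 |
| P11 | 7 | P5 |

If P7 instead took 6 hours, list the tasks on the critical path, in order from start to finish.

As given, the longest chain is P4→P5→P11 = 9+12+7 = 28, so the finish is 28 hours.
The longest path through P7 is only 13 hours, so P7 has float 15.
No other chain overtakes it, so the finish is 28 hours.

P4, P5, P11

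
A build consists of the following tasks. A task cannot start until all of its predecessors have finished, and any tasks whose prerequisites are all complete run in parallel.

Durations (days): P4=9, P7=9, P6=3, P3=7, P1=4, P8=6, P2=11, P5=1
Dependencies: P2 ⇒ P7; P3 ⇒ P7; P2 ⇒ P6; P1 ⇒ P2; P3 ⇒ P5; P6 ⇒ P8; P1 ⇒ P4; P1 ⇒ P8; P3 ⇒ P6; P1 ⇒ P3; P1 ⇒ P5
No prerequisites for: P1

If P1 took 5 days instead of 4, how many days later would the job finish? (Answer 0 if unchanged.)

1

The binding path is P1→P2→P6→P8 = 4+11+3+6 = 24; finish at 24 days.
P1 is on the critical path; changing it to 5 makes that path 25 days.
No other chain overtakes it, so the finish is 25 days.
Change in finish: 25 − 24 = +1 days.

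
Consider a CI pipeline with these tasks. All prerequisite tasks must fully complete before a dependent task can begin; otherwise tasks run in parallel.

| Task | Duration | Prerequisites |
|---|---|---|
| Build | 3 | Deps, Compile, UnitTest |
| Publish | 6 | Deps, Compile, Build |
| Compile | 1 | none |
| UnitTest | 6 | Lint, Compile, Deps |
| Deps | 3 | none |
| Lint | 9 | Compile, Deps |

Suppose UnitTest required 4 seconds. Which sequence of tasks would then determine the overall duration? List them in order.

Baseline: Deps→Lint→UnitTest→Build→Publish = 3+9+6+3+6 = 27 → 27 seconds.
UnitTest is on the critical path; changing it to 4 makes that path 25 seconds.
The critical path is still Deps→Lint→UnitTest→Build→Publish; finish is now 25 seconds.

Deps, Lint, UnitTest, Build, Publish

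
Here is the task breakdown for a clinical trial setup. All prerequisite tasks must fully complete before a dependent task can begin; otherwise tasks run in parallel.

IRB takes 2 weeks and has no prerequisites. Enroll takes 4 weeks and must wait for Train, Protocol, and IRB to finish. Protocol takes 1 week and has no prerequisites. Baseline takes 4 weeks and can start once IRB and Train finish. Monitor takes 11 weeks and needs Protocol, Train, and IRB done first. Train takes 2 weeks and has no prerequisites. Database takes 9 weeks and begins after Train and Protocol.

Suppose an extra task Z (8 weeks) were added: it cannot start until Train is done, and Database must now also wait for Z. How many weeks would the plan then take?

Originally the plan takes 13 weeks.
With Z inserted, Database now waits for max(Train, Protocol, Z).
New critical path: Train→Z→Database = 2+8+9 = 19 ⇒ 19 weeks.

19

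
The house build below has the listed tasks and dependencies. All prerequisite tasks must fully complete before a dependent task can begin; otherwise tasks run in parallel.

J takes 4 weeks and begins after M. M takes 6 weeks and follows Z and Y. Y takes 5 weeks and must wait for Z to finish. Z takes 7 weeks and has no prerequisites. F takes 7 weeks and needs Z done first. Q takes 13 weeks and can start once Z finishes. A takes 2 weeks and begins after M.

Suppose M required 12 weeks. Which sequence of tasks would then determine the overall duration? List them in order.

Z, Y, M, J

Baseline: Z→Y→M→J = 7+5+6+4 = 22 → 22 weeks.
M is on the critical path; changing it to 12 makes that path 28 weeks.
That remains the longest chain; total 28 weeks.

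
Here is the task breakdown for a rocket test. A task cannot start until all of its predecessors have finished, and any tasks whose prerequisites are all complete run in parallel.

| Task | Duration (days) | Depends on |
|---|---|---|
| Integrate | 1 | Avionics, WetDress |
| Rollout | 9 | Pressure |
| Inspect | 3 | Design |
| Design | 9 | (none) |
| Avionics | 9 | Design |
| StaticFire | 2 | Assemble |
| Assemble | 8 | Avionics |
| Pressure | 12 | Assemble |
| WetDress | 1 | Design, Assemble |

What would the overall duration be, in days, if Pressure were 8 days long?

As given, the longest chain is Design→Avionics→Assemble→Pressure→Rollout = 9+9+8+12+9 = 47, so the finish is 47 days.
Pressure is on the critical path; changing it to 8 makes that path 43 days.
No other chain overtakes it, so the finish is 43 days.

43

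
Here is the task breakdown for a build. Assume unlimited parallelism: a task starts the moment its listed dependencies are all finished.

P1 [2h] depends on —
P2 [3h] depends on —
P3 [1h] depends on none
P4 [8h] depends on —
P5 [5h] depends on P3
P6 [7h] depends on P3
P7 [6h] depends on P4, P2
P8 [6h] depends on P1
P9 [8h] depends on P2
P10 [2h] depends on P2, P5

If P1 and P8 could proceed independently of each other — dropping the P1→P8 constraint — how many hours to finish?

Before: longest chain P4→P7 = 8+6 = 14, finish 14.
Without P1→P8, P8's earliest start moves from 2 to 0.
After: P4→P7 = 8+6 = 14 → 14 hours.

14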